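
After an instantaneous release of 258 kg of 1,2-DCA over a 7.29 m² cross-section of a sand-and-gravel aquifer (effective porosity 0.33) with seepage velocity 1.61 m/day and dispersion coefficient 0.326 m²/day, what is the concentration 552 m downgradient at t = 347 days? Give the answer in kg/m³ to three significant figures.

2.58 kg/m³

For an instantaneous plane source, C(x,t) = M/(n_e·A·√(4πDt)) · exp(−(x−vt)²/(4Dt)), with n_e·A the pore (flow) area.
Plume center vt = 1.61 × 347 = 558.67 m, so the well at 552 m is 6.67 m upgradient of the peak.
√(4πDt) = 37.70 m, giving peak height M/(n_e·A·√(4πDt)) = 258/(0.33 × 7.29 × 37.70) = 2.845 kg/m³.
(x−vt)²/(4Dt) = (-6.67)²/(4 × 0.326 × 347) = 0.09832; exp(−0.09832) = 0.9064.
C = 2.845 × 0.9064 = 2.58 kg/m³.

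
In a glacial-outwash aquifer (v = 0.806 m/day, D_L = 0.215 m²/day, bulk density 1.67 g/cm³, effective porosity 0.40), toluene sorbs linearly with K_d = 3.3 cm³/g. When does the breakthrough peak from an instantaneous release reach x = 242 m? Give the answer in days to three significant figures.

Retardation factor R = 1 + ρ_b·K_d/n = 1 + 1.67 × 3.3/0.40 = 14.78.
Sorption retards both mechanisms: v_R = v/R = 0.05453 m/day, D_R = D/R = 0.01455 m²/day.
Peak time from v_R²t² + 2D_R t − x² = 0: t = (√(D_R² + v_R²x²) − D_R)/v_R².
√(D_R² + v_R²x²) = √(0.01455² + 0.05453² × 242²) = 13.20; v_R² = 0.002974.
t = (13.20 − 0.01455)/0.002974 = 4430 days.

4430 days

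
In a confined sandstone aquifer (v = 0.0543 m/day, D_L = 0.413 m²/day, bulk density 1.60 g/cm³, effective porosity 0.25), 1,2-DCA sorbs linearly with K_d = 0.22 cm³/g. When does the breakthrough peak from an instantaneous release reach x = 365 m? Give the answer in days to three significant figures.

15900 days

Retardation factor R = 1 + ρ_b·K_d/n = 1 + 1.60 × 0.22/0.25 = 2.408.
Sorption retards both mechanisms: v_R = v/R = 0.02255 m/day, D_R = D/R = 0.1715 m²/day.
Peak time from v_R²t² + 2D_R t − x² = 0: t = (√(D_R² + v_R²x²) − D_R)/v_R².
√(D_R² + v_R²x²) = √(0.1715² + 0.02255² × 365²) = 8.233; v_R² = 0.0005085.
t = (8.233 − 0.1715)/0.0005085 = 15900 days.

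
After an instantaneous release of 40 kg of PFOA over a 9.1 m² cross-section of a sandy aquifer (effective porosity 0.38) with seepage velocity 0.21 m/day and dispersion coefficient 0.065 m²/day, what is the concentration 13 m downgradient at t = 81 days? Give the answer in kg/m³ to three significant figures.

0.663 kg/m³

For an instantaneous plane source, C(x,t) = M/(n_e·A·√(4πDt)) · exp(−(x−vt)²/(4Dt)), with n_e·A the pore (flow) area.
Plume center vt = 0.21 × 81 = 17.01 m, so the well at 13 m is 4.01 m upgradient of the peak.
√(4πDt) = 8.134 m, giving peak height M/(n_e·A·√(4πDt)) = 40/(0.38 × 9.1 × 8.134) = 1.422 kg/m³.
(x−vt)²/(4Dt) = (-4.01)²/(4 × 0.065 × 81) = 0.7635; exp(−0.7635) = 0.4660.
C = 1.422 × 0.4660 = 0.663 kg/m³.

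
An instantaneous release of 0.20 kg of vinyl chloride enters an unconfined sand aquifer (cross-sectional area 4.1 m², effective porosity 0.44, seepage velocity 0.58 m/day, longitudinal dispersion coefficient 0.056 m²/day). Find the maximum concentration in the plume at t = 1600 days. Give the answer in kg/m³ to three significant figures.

The peak of an instantaneous 1D plume sits at x = vt; there the Gaussian factor is 1 and C_max = M/(n_e·A·√(4πDt)), where n_e·A is the pore area the mass is dissolved in.
√(4πDt) = √(4π × 0.056 × 1600) = 33.56 m, so C_max = 0.20/(0.44 × 4.1 × 33.56) = 0.00330 kg/m³.

0.00330 kg/m³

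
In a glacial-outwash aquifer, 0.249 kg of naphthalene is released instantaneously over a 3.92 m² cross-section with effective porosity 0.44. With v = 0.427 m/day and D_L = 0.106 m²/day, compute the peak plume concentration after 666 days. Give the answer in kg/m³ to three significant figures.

The peak of an instantaneous 1D plume sits at x = vt; there the Gaussian factor is 1 and C_max = M/(n_e·A·√(4πDt)), where n_e·A is the pore area the mass is dissolved in.
√(4πDt) = √(4π × 0.106 × 666) = 29.78 m, so C_max = 0.249/(0.44 × 3.92 × 29.78) = 0.00485 kg/m³.

0.00485 kg/m³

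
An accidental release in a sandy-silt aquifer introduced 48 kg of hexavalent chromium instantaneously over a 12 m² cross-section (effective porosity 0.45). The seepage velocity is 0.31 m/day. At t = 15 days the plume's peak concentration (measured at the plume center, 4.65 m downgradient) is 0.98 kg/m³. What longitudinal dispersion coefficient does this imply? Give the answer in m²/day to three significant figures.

At the plume center C_max = M/(n_e·A·√(4πDt)), so D = M²/(4πt·(n_e·A·C_max)²).
n_e·A·C_max = 0.45 × 12 × 0.98 = 5.292 kg/m.
D = 48²/(4π × 15 × 5.292²) = 0.436 m²/day.

0.436 m²/day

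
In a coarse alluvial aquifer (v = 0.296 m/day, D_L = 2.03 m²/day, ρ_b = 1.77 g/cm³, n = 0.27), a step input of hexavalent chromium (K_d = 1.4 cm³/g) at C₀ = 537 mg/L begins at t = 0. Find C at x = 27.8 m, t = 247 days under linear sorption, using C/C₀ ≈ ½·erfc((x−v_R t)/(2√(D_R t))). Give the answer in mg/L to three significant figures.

10.2 mg/L

Retardation factor R = 1 + ρ_b·K_d/n = 1 + 1.77 × 1.4/0.27 = 10.18.
Sorption retards both mechanisms: v_R = v/R = 0.02908 m/day, D_R = D/R = 0.1994 m²/day.
v_R·t = 0.02908 × 247 = 7.18276 m; 2√(D_R t) = 14.04 m; argument = (27.8 − 7.18276)/14.04 = 1.468.
C = C₀ × ½·erfc(1.468) = 537 × 0.01894 = 10.2 mg/L.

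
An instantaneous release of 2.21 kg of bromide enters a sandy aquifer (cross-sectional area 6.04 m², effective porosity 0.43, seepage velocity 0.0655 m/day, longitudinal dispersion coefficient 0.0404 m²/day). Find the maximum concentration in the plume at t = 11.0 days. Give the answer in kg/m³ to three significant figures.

0.360 kg/m³

The peak of an instantaneous 1D plume sits at x = vt; there the Gaussian factor is 1 and C_max = M/(n_e·A·√(4πDt)), where n_e·A is the pore area the mass is dissolved in.
√(4πDt) = √(4π × 0.0404 × 11.0) = 2.363 m, so C_max = 2.21/(0.43 × 6.04 × 2.363) = 0.360 kg/m³.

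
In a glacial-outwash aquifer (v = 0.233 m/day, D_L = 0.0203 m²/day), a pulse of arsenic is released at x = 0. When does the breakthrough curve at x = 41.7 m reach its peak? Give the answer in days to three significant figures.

179 days

For the 1D instantaneous-source solution, setting ∂C/∂t = 0 at fixed x gives v²t² + 2Dt − x² = 0, so t = (√(D² + v²x²) − D)/v².
√(D² + v²x²) = √(0.0203² + 0.233² × 41.7²) = 9.716; v² = 0.054289.
t = (9.716 − 0.0203)/0.054289 = 179 days (vs. the pure-advection estimate x/v = 179 d).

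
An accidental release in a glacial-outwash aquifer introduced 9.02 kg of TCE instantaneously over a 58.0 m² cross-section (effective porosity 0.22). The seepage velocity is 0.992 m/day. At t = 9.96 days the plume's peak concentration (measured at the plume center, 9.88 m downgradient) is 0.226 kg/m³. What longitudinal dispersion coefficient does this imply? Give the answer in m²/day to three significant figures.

0.0782 m²/day

At the plume center C_max = M/(n_e·A·√(4πDt)), so D = M²/(4πt·(n_e·A·C_max)²).
n_e·A·C_max = 0.22 × 58.0 × 0.226 = 2.884 kg/m.
D = 9.02²/(4π × 9.96 × 2.884²) = 0.0782 m²/day.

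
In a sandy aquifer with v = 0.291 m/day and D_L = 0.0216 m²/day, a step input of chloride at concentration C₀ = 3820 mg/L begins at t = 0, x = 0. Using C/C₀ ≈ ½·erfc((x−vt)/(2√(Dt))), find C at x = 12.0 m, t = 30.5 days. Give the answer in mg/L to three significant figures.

12.4 mg/L

For a continuous step input, C/C₀ ≈ ½·erfc((x−vt)/(2√(Dt))).
vt = 0.291 × 30.5 = 8.8755 m and 2√(Dt) = 2√(0.0216 × 30.5) = 1.623 m.
Argument (x−vt)/(2√(Dt)) = (12.0 − 8.8755)/1.623 = 1.925; ½·erfc(1.925) = 0.003241.
C = 3820 × 0.003241 = 12.4 mg/L.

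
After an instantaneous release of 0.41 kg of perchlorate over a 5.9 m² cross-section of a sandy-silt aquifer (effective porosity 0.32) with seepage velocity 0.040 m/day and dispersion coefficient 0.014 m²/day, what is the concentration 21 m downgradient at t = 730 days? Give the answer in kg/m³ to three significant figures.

For an instantaneous plane source, C(x,t) = M/(n_e·A·√(4πDt)) · exp(−(x−vt)²/(4Dt)), with n_e·A the pore (flow) area.
Plume center vt = 0.040 × 730 = 29.2 m, so the well at 21 m is 8.2 m upgradient of the peak.
√(4πDt) = 11.33 m, giving peak height M/(n_e·A·√(4πDt)) = 0.41/(0.32 × 5.9 × 11.33) = 0.01917 kg/m³.
(x−vt)²/(4Dt) = (-8.2)²/(4 × 0.014 × 730) = 1.645; exp(−1.645) = 0.1930.
C = 0.01917 × 0.1930 = 0.00370 kg/m³.

0.00370 kg/m³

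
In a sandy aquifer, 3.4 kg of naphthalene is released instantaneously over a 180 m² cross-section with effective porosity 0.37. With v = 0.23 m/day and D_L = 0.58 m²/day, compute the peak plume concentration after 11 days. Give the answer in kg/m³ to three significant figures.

The peak of an instantaneous 1D plume sits at x = vt; there the Gaussian factor is 1 and C_max = M/(n_e·A·√(4πDt)), where n_e·A is the pore area the mass is dissolved in.
√(4πDt) = √(4π × 0.58 × 11) = 8.954 m, so C_max = 3.4/(0.37 × 180 × 8.954) = 0.00570 kg/m³.

0.00570 kg/m³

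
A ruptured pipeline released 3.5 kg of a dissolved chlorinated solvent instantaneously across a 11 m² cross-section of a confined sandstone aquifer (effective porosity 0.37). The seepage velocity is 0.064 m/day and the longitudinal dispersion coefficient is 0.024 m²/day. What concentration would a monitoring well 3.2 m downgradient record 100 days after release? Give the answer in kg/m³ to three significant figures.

For an instantaneous plane source, C(x,t) = M/(n_e·A·√(4πDt)) · exp(−(x−vt)²/(4Dt)), with n_e·A the pore (flow) area.
Plume center vt = 0.064 × 100 = 6.4 m, so the well at 3.2 m is 3.2 m upgradient of the peak.
√(4πDt) = 5.492 m, giving peak height M/(n_e·A·√(4πDt)) = 3.5/(0.37 × 11 × 5.492) = 0.1566 kg/m³.
(x−vt)²/(4Dt) = (-3.2)²/(4 × 0.024 × 100) = 1.067; exp(−1.067) = 0.3440.
C = 0.1566 × 0.3440 = 0.0539 kg/m³.

0.0539 kg/m³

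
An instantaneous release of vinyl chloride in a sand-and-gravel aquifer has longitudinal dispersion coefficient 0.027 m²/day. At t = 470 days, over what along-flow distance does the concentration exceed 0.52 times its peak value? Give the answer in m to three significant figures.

The plume is Gaussian with σ = √(2Dt) = √(2 × 0.027 × 470) = 5.038 m.
C/C_peak = exp(−Δx²/(2σ²)) = 0.52 ⇒ Δx = σ·√(−2 ln 0.52) = 5.038 × 1.144 = 5.763 m.
Width = 2Δx = 11.5 m.

11.5 m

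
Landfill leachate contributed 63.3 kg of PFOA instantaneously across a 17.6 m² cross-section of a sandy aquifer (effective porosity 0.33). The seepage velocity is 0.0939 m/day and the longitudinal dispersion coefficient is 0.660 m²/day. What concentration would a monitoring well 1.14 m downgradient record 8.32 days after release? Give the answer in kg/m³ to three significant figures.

For an instantaneous plane source, C(x,t) = M/(n_e·A·√(4πDt)) · exp(−(x−vt)²/(4Dt)), with n_e·A the pore (flow) area.
Plume center vt = 0.0939 × 8.32 = 0.781248 m, so the well at 1.14 m is 0.358752 m downgradient of the peak.
√(4πDt) = 8.307 m, giving peak height M/(n_e·A·√(4πDt)) = 63.3/(0.33 × 17.6 × 8.307) = 1.312 kg/m³.
(x−vt)²/(4Dt) = (0.358752)²/(4 × 0.660 × 8.32) = 0.005860; exp(−0.005860) = 0.9942.
C = 1.312 × 0.9942 = 1.30 kg/m³.

1.30 kg/m³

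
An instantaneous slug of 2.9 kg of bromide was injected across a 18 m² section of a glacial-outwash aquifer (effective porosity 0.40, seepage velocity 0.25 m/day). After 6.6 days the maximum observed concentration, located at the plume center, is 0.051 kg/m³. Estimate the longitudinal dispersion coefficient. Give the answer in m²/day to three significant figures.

At the plume center C_max = M/(n_e·A·√(4πDt)), so D = M²/(4πt·(n_e·A·C_max)²).
n_e·A·C_max = 0.40 × 18 × 0.051 = 0.3672 kg/m.
D = 2.9²/(4π × 6.6 × 0.3672²) = 0.752 m²/day.

0.752 m²/day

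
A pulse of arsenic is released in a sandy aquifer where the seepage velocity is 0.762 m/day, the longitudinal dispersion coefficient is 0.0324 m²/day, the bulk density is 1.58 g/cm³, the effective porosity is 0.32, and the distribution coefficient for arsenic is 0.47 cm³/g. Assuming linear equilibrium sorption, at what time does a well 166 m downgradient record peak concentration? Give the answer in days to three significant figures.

Retardation factor R = 1 + ρ_b·K_d/n = 1 + 1.58 × 0.47/0.32 = 3.321.
Sorption retards both mechanisms: v_R = v/R = 0.2294 m/day, D_R = D/R = 0.009756 m²/day.
Peak time from v_R²t² + 2D_R t − x² = 0: t = (√(D_R² + v_R²x²) − D_R)/v_R².
√(D_R² + v_R²x²) = √(0.009756² + 0.2294² × 166²) = 38.08; v_R² = 0.05262.
t = (38.08 − 0.009756)/0.05262 = 723 days.

723 days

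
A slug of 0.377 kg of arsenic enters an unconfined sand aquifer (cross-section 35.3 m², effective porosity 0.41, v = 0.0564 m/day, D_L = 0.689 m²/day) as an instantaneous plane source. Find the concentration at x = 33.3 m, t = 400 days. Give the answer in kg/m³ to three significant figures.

0.000399 kg/m³

For an instantaneous plane source, C(x,t) = M/(n_e·A·√(4πDt)) · exp(−(x−vt)²/(4Dt)), with n_e·A the pore (flow) area.
Plume center vt = 0.0564 × 400 = 22.56 m, so the well at 33.3 m is 10.74 m downgradient of the peak.
√(4πDt) = 58.85 m, giving peak height M/(n_e·A·√(4πDt)) = 0.377/(0.41 × 35.3 × 58.85) = 0.0004426 kg/m³.
(x−vt)²/(4Dt) = (10.74)²/(4 × 0.689 × 400) = 0.1046; exp(−0.1046) = 0.9007.
C = 0.0004426 × 0.9007 = 0.000399 kg/m³.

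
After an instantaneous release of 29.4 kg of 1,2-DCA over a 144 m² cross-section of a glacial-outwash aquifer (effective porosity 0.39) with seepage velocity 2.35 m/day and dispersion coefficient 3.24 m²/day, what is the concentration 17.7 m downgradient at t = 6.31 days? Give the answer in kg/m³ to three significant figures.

0.0295 kg/m³

For an instantaneous plane source, C(x,t) = M/(n_e·A·√(4πDt)) · exp(−(x−vt)²/(4Dt)), with n_e·A the pore (flow) area.
Plume center vt = 2.35 × 6.31 = 14.8285 m, so the well at 17.7 m is 2.8715 m downgradient of the peak.
√(4πDt) = 16.03 m, giving peak height M/(n_e·A·√(4πDt)) = 29.4/(0.39 × 144 × 16.03) = 0.03266 kg/m³.
(x−vt)²/(4Dt) = (2.8715)²/(4 × 3.24 × 6.31) = 0.1008; exp(−0.1008) = 0.9041.
C = 0.03266 × 0.9041 = 0.0295 kg/m³.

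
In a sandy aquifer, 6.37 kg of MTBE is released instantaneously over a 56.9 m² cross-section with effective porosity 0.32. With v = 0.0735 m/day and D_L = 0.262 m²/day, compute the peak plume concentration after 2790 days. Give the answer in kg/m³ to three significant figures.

The peak of an instantaneous 1D plume sits at x = vt; there the Gaussian factor is 1 and C_max = M/(n_e·A·√(4πDt)), where n_e·A is the pore area the mass is dissolved in.
√(4πDt) = √(4π × 0.262 × 2790) = 95.84 m, so C_max = 6.37/(0.32 × 56.9 × 95.84) = 0.00365 kg/m³.

0.00365 kg/m³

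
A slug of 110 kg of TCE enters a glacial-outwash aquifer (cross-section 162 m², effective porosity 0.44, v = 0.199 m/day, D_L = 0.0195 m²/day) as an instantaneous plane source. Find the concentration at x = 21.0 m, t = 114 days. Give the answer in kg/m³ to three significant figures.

For an instantaneous plane source, C(x,t) = M/(n_e·A·√(4πDt)) · exp(−(x−vt)²/(4Dt)), with n_e·A the pore (flow) area.
Plume center vt = 0.199 × 114 = 22.686 m, so the well at 21.0 m is 1.686 m upgradient of the peak.
√(4πDt) = 5.285 m, giving peak height M/(n_e·A·√(4πDt)) = 110/(0.44 × 162 × 5.285) = 0.2920 kg/m³.
(x−vt)²/(4Dt) = (-1.686)²/(4 × 0.0195 × 114) = 0.3197; exp(−0.3197) = 0.7264.
C = 0.2920 × 0.7264 = 0.212 kg/m³.

0.212 kg/m³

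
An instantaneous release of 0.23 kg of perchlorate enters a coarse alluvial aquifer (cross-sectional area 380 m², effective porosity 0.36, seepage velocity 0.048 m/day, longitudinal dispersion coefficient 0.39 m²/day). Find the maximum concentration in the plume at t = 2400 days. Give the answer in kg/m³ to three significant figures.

1.55e-05 kg/m³

The peak of an instantaneous 1D plume sits at x = vt; there the Gaussian factor is 1 and C_max = M/(n_e·A·√(4πDt)), where n_e·A is the pore area the mass is dissolved in.
√(4πDt) = √(4π × 0.39 × 2400) = 108.5 m, so C_max = 0.23/(0.36 × 380 × 108.5) = 1.55e-05 kg/m³.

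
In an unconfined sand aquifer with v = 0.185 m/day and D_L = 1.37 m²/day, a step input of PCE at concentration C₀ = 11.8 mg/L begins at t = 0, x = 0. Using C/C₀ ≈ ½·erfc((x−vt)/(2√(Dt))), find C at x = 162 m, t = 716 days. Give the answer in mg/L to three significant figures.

For a continuous step input, C/C₀ ≈ ½·erfc((x−vt)/(2√(Dt))).
vt = 0.185 × 716 = 132.46 m and 2√(Dt) = 2√(1.37 × 716) = 62.64 m.
Argument (x−vt)/(2√(Dt)) = (162 − 132.46)/62.64 = 0.4716; ½·erfc(0.4716) = 0.2524.
C = 11.8 × 0.2524 = 2.98 mg/L.

2.98 mg/L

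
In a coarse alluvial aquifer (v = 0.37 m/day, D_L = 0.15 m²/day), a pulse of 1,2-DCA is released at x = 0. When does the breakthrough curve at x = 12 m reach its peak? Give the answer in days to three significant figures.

For the 1D instantaneous-source solution, setting ∂C/∂t = 0 at fixed x gives v²t² + 2Dt − x² = 0, so t = (√(D² + v²x²) − D)/v².
√(D² + v²x²) = √(0.15² + 0.37² × 12²) = 4.443; v² = 0.1369.
t = (4.443 − 0.15)/0.1369 = 31.4 days (vs. the pure-advection estimate x/v = 32.4 d).

31.4 days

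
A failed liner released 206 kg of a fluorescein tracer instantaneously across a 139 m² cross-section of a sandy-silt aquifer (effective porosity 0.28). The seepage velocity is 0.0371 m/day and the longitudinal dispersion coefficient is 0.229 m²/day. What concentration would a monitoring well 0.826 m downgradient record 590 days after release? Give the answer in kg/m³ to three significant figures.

For an instantaneous plane source, C(x,t) = M/(n_e·A·√(4πDt)) · exp(−(x−vt)²/(4Dt)), with n_e·A the pore (flow) area.
Plume center vt = 0.0371 × 590 = 21.889 m, so the well at 0.826 m is 21.063 m upgradient of the peak.
√(4πDt) = 41.20 m, giving peak height M/(n_e·A·√(4πDt)) = 206/(0.28 × 139 × 41.20) = 0.1285 kg/m³.
(x−vt)²/(4Dt) = (-21.063)²/(4 × 0.229 × 590) = 0.8209; exp(−0.8209) = 0.4400.
C = 0.1285 × 0.4400 = 0.0565 kg/m³.

0.0565 kg/m³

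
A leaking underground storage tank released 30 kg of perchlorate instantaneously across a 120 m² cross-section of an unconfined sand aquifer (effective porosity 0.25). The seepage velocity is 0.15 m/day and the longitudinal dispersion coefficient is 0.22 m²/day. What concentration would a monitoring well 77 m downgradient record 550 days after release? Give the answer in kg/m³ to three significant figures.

0.0241 kg/m³

For an instantaneous plane source, C(x,t) = M/(n_e·A·√(4πDt)) · exp(−(x−vt)²/(4Dt)), with n_e·A the pore (flow) area.
Plume center vt = 0.15 × 550 = 82.5 m, so the well at 77 m is 5.5 m upgradient of the peak.
√(4πDt) = 38.99 m, giving peak height M/(n_e·A·√(4πDt)) = 30/(0.25 × 120 × 38.99) = 0.02565 kg/m³.
(x−vt)²/(4Dt) = (-5.5)²/(4 × 0.22 × 550) = 0.06250; exp(−0.06250) = 0.9394.
C = 0.02565 × 0.9394 = 0.0241 kg/m³.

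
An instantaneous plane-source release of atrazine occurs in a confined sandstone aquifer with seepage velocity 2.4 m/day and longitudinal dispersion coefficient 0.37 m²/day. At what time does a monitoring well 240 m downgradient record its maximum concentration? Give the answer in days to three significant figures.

99.9 days

For the 1D instantaneous-source solution, setting ∂C/∂t = 0 at fixed x gives v²t² + 2Dt − x² = 0, so t = (√(D² + v²x²) − D)/v².
√(D² + v²x²) = √(0.37² + 2.4² × 240²) = 576.0; v² = 5.76.
t = (576.0 − 0.37)/5.76 = 99.9 days (vs. the pure-advection estimate x/v = 100 d).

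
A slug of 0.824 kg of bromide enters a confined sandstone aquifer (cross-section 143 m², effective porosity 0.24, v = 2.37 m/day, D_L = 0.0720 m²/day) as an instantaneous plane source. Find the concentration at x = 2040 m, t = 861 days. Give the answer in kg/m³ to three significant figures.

For an instantaneous plane source, C(x,t) = M/(n_e·A·√(4πDt)) · exp(−(x−vt)²/(4Dt)), with n_e·A the pore (flow) area.
Plume center vt = 2.37 × 861 = 2040.57 m, so the well at 2040 m is 0.57 m upgradient of the peak.
√(4πDt) = 27.91 m, giving peak height M/(n_e·A·√(4πDt)) = 0.824/(0.24 × 143 × 27.91) = 0.0008602 kg/m³.
(x−vt)²/(4Dt) = (-0.57)²/(4 × 0.0720 × 861) = 0.001310; exp(−0.001310) = 0.9987.
C = 0.0008602 × 0.9987 = 0.000859 kg/m³.

0.000859 kg/m³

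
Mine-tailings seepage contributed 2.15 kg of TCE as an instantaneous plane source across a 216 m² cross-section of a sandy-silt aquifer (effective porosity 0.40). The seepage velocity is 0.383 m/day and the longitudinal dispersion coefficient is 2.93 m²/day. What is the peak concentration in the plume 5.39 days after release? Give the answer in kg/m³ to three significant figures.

0.00177 kg/m³

The peak of an instantaneous 1D plume sits at x = vt; there the Gaussian factor is 1 and C_max = M/(n_e·A·√(4πDt)), where n_e·A is the pore area the mass is dissolved in.
√(4πDt) = √(4π × 2.93 × 5.39) = 14.09 m, so C_max = 2.15/(0.40 × 216 × 14.09) = 0.00177 kg/m³.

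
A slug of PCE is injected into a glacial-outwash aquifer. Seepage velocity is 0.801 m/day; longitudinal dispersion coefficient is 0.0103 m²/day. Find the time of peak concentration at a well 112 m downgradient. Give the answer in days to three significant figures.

140 days

For the 1D instantaneous-source solution, setting ∂C/∂t = 0 at fixed x gives v²t² + 2Dt − x² = 0, so t = (√(D² + v²x²) − D)/v².
√(D² + v²x²) = √(0.0103² + 0.801² × 112²) = 89.71; v² = 0.641601.
t = (89.71 − 0.0103)/0.641601 = 140 days (vs. the pure-advection estimate x/v = 140 d).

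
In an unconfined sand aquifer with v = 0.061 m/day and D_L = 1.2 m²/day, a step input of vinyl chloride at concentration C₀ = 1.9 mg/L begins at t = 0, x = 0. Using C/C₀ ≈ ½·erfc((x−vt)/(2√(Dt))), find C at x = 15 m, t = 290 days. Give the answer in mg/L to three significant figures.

1.03 mg/L

For a continuous step input, C/C₀ ≈ ½·erfc((x−vt)/(2√(Dt))).
vt = 0.061 × 290 = 17.69 m and 2√(Dt) = 2√(1.2 × 290) = 37.31 m.
Argument (x−vt)/(2√(Dt)) = (15 − 17.69)/37.31 = -0.07210; ½·erfc(-0.07210) = 0.5406.
C = 1.9 × 0.5406 = 1.03 mg/L.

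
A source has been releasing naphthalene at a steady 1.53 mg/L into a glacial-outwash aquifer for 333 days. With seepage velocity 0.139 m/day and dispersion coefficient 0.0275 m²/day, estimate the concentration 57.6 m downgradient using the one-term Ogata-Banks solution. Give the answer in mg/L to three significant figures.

0.00628 mg/L

For a continuous step input, C/C₀ ≈ ½·erfc((x−vt)/(2√(Dt))).
vt = 0.139 × 333 = 46.287 m and 2√(Dt) = 2√(0.0275 × 333) = 6.052 m.
Argument (x−vt)/(2√(Dt)) = (57.6 − 46.287)/6.052 = 1.869; ½·erfc(1.869) = 0.004107.
C = 1.53 × 0.004107 = 0.00628 mg/L.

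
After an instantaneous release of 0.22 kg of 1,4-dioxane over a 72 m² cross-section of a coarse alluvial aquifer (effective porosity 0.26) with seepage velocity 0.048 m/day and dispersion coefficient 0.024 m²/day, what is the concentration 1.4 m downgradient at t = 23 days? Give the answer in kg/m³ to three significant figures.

0.00429 kg/m³

For an instantaneous plane source, C(x,t) = M/(n_e·A·√(4πDt)) · exp(−(x−vt)²/(4Dt)), with n_e·A the pore (flow) area.
Plume center vt = 0.048 × 23 = 1.104 m, so the well at 1.4 m is 0.296 m downgradient of the peak.
√(4πDt) = 2.634 m, giving peak height M/(n_e·A·√(4πDt)) = 0.22/(0.26 × 72 × 2.634) = 0.004462 kg/m³.
(x−vt)²/(4Dt) = (0.296)²/(4 × 0.024 × 23) = 0.03968; exp(−0.03968) = 0.9611.
C = 0.004462 × 0.9611 = 0.00429 kg/m³.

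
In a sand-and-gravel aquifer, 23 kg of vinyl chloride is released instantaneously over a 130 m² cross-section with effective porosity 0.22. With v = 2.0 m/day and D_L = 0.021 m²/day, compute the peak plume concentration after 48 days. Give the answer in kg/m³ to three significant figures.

The peak of an instantaneous 1D plume sits at x = vt; there the Gaussian factor is 1 and C_max = M/(n_e·A·√(4πDt)), where n_e·A is the pore area the mass is dissolved in.
√(4πDt) = √(4π × 0.021 × 48) = 3.559 m, so C_max = 23/(0.22 × 130 × 3.559) = 0.226 kg/m³.

0.226 kg/m³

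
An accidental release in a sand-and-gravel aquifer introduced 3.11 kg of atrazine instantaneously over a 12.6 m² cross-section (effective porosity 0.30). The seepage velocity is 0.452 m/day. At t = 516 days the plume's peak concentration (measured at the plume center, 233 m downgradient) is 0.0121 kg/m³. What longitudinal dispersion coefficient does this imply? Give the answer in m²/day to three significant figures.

0.713 m²/day

At the plume center C_max = M/(n_e·A·√(4πDt)), so D = M²/(4πt·(n_e·A·C_max)²).
n_e·A·C_max = 0.30 × 12.6 × 0.0121 = 0.04574 kg/m.
D = 3.11²/(4π × 516 × 0.04574²) = 0.713 m²/day.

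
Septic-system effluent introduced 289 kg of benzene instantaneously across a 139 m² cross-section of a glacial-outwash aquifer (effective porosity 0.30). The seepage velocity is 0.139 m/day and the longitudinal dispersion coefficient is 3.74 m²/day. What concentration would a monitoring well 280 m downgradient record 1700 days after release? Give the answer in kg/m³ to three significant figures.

0.0227 kg/m³

For an instantaneous plane source, C(x,t) = M/(n_e·A·√(4πDt)) · exp(−(x−vt)²/(4Dt)), with n_e·A the pore (flow) area.
Plume center vt = 0.139 × 1700 = 236.3 m, so the well at 280 m is 43.7 m downgradient of the peak.
√(4πDt) = 282.7 m, giving peak height M/(n_e·A·√(4πDt)) = 289/(0.30 × 139 × 282.7) = 0.02452 kg/m³.
(x−vt)²/(4Dt) = (43.7)²/(4 × 3.74 × 1700) = 0.07509; exp(−0.07509) = 0.9277.
C = 0.02452 × 0.9277 = 0.0227 kg/m³.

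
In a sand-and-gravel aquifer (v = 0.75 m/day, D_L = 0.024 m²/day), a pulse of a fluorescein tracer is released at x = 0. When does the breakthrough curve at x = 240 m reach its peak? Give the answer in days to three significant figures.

For the 1D instantaneous-source solution, setting ∂C/∂t = 0 at fixed x gives v²t² + 2Dt − x² = 0, so t = (√(D² + v²x²) − D)/v².
√(D² + v²x²) = √(0.024² + 0.75² × 240²) = 180.0; v² = 0.5625.
t = (180.0 − 0.024)/0.5625 = 320 days (vs. the pure-advection estimate x/v = 320 d).

320 days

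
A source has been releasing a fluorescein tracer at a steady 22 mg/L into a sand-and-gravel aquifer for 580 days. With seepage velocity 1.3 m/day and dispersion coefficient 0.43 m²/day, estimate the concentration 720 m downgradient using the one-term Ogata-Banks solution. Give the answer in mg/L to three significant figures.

For a continuous step input, C/C₀ ≈ ½·erfc((x−vt)/(2√(Dt))).
vt = 1.3 × 580 = 754 m and 2√(Dt) = 2√(0.43 × 580) = 31.58 m.
Argument (x−vt)/(2√(Dt)) = (720 − 754)/31.58 = -1.077; ½·erfc(-1.077) = 0.9361.
C = 22 × 0.9361 = 20.6 mg/L.

20.6 mg/L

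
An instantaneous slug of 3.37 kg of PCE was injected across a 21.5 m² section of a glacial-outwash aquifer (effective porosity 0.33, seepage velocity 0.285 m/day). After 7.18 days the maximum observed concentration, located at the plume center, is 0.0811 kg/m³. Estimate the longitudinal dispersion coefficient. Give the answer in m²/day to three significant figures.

0.380 m²/day

At the plume center C_max = M/(n_e·A·√(4πDt)), so D = M²/(4πt·(n_e·A·C_max)²).
n_e·A·C_max = 0.33 × 21.5 × 0.0811 = 0.5754 kg/m.
D = 3.37²/(4π × 7.18 × 0.5754²) = 0.380 m²/day.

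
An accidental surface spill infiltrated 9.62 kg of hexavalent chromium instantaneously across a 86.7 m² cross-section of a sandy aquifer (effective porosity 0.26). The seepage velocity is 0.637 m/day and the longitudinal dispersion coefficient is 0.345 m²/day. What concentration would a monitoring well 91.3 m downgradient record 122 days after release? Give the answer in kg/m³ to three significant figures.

For an instantaneous plane source, C(x,t) = M/(n_e·A·√(4πDt)) · exp(−(x−vt)²/(4Dt)), with n_e·A the pore (flow) area.
Plume center vt = 0.637 × 122 = 77.714 m, so the well at 91.3 m is 13.586 m downgradient of the peak.
√(4πDt) = 23.00 m, giving peak height M/(n_e·A·√(4πDt)) = 9.62/(0.26 × 86.7 × 23.00) = 0.01855 kg/m³.
(x−vt)²/(4Dt) = (13.586)²/(4 × 0.345 × 122) = 1.096; exp(−1.096) = 0.3342.
C = 0.01855 × 0.3342 = 0.00620 kg/m³.

0.00620 kg/m³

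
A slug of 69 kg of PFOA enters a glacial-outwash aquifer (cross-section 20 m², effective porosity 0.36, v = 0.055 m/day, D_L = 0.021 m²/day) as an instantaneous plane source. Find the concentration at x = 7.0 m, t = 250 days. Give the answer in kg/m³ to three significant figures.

For an instantaneous plane source, C(x,t) = M/(n_e·A·√(4πDt)) · exp(−(x−vt)²/(4Dt)), with n_e·A the pore (flow) area.
Plume center vt = 0.055 × 250 = 13.75 m, so the well at 7.0 m is 6.75 m upgradient of the peak.
√(4πDt) = 8.122 m, giving peak height M/(n_e·A·√(4πDt)) = 69/(0.36 × 20 × 8.122) = 1.180 kg/m³.
(x−vt)²/(4Dt) = (-6.75)²/(4 × 0.021 × 250) = 2.170; exp(−2.170) = 0.1142.
C = 1.180 × 0.1142 = 0.135 kg/m³.

0.135 kg/m³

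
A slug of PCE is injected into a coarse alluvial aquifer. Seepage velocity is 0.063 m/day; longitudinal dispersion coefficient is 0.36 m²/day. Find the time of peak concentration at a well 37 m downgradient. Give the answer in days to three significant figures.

For the 1D instantaneous-source solution, setting ∂C/∂t = 0 at fixed x gives v²t² + 2Dt − x² = 0, so t = (√(D² + v²x²) − D)/v².
√(D² + v²x²) = √(0.36² + 0.063² × 37²) = 2.359; v² = 0.003969.
t = (2.359 − 0.36)/0.003969 = 504 days (vs. the pure-advection estimate x/v = 587 d).

504 days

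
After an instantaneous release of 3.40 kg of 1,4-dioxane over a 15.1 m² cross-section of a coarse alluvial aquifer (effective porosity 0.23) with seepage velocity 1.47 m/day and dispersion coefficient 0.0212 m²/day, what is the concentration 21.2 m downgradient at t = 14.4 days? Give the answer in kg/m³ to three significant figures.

For an instantaneous plane source, C(x,t) = M/(n_e·A·√(4πDt)) · exp(−(x−vt)²/(4Dt)), with n_e·A the pore (flow) area.
Plume center vt = 1.47 × 14.4 = 21.168 m, so the well at 21.2 m is 0.032 m downgradient of the peak.
√(4πDt) = 1.959 m, giving peak height M/(n_e·A·√(4πDt)) = 3.40/(0.23 × 15.1 × 1.959) = 0.4997 kg/m³.
(x−vt)²/(4Dt) = (0.032)²/(4 × 0.0212 × 14.4) = 0.0008386; exp(−0.0008386) = 0.9992.
C = 0.4997 × 0.9992 = 0.499 kg/m³.

0.499 kg/m³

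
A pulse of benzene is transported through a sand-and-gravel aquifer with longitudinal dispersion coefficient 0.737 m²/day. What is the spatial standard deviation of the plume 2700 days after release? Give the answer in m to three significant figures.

Dispersive spreading gives a Gaussian with σ² = 2Dt; advection only shifts the center.
σ = √(2 × 0.737 × 2700) = 63.1 m.

63.1 m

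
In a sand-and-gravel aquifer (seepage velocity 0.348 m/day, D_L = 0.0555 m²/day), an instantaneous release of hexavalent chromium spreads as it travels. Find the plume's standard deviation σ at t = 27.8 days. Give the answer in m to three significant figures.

1.76 m

Dispersive spreading gives a Gaussian with σ² = 2Dt; advection only shifts the center.
σ = √(2 × 0.0555 × 27.8) = 1.76 m.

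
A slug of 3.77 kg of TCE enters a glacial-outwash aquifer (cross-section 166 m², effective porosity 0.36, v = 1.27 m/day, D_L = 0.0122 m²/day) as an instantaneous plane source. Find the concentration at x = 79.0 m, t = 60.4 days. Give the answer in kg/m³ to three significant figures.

0.00349 kg/m³

For an instantaneous plane source, C(x,t) = M/(n_e·A·√(4πDt)) · exp(−(x−vt)²/(4Dt)), with n_e·A the pore (flow) area.
Plume center vt = 1.27 × 60.4 = 76.708 m, so the well at 79.0 m is 2.292 m downgradient of the peak.
√(4πDt) = 3.043 m, giving peak height M/(n_e·A·√(4πDt)) = 3.77/(0.36 × 166 × 3.043) = 0.02073 kg/m³.
(x−vt)²/(4Dt) = (2.292)²/(4 × 0.0122 × 60.4) = 1.782; exp(−1.782) = 0.1683.
C = 0.02073 × 0.1683 = 0.00349 kg/m³.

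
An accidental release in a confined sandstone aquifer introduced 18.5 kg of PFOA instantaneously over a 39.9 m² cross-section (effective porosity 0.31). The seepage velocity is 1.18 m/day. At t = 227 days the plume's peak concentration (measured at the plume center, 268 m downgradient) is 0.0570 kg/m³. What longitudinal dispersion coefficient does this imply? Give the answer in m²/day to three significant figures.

At the plume center C_max = M/(n_e·A·√(4πDt)), so D = M²/(4πt·(n_e·A·C_max)²).
n_e·A·C_max = 0.31 × 39.9 × 0.0570 = 0.7050 kg/m.
D = 18.5²/(4π × 227 × 0.7050²) = 0.241 m²/day.

0.241 m²/day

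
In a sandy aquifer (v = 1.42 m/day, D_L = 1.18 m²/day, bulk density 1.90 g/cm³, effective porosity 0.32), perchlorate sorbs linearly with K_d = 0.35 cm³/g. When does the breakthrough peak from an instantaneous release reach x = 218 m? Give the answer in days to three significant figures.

471 days

Retardation factor R = 1 + ρ_b·K_d/n = 1 + 1.90 × 0.35/0.32 = 3.078.
Sorption retards both mechanisms: v_R = v/R = 0.4613 m/day, D_R = D/R = 0.3834 m²/day.
Peak time from v_R²t² + 2D_R t − x² = 0: t = (√(D_R² + v_R²x²) − D_R)/v_R².
√(D_R² + v_R²x²) = √(0.3834² + 0.4613² × 218²) = 100.6; v_R² = 0.2128.
t = (100.6 − 0.3834)/0.2128 = 471 days.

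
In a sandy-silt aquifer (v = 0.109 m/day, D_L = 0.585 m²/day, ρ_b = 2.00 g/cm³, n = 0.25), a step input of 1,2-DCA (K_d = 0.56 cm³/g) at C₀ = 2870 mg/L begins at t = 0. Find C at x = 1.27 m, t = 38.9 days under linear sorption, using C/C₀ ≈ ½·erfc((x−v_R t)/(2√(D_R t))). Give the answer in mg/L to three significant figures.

Retardation factor R = 1 + ρ_b·K_d/n = 1 + 2.00 × 0.56/0.25 = 5.480.
Sorption retards both mechanisms: v_R = v/R = 0.01989 m/day, D_R = D/R = 0.1068 m²/day.
v_R·t = 0.01989 × 38.9 = 0.773721 m; 2√(D_R t) = 4.077 m; argument = (1.27 − 0.773721)/4.077 = 0.1217.
C = C₀ × ½·erfc(0.1217) = 2870 × 0.4317 = 1240 mg/L.

1240 mg/L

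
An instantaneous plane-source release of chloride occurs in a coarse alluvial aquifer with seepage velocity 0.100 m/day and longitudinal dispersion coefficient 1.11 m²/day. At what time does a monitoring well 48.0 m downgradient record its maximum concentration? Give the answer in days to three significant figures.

For the 1D instantaneous-source solution, setting ∂C/∂t = 0 at fixed x gives v²t² + 2Dt − x² = 0, so t = (√(D² + v²x²) − D)/v².
√(D² + v²x²) = √(1.11² + 0.100² × 48.0²) = 4.927; v² = 0.01.
t = (4.927 − 1.11)/0.01 = 382 days (vs. the pure-advection estimate x/v = 480 d).

382 days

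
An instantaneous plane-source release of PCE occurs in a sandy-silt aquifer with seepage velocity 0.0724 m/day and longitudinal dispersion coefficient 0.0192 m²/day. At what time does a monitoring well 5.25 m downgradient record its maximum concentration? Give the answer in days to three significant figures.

For the 1D instantaneous-source solution, setting ∂C/∂t = 0 at fixed x gives v²t² + 2Dt − x² = 0, so t = (√(D² + v²x²) − D)/v².
√(D² + v²x²) = √(0.0192² + 0.0724² × 5.25²) = 0.3806; v² = 0.00524176.
t = (0.3806 − 0.0192)/0.00524176 = 68.9 days (vs. the pure-advection estimate x/v = 72.5 d).

68.9 days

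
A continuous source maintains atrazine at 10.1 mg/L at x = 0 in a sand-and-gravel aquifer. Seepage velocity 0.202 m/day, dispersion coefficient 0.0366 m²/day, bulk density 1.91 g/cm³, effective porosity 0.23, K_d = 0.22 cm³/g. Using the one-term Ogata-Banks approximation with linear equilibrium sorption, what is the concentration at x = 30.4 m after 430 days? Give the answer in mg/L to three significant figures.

Retardation factor R = 1 + ρ_b·K_d/n = 1 + 1.91 × 0.22/0.23 = 2.827.
Sorption retards both mechanisms: v_R = v/R = 0.07145 m/day, D_R = D/R = 0.01295 m²/day.
v_R·t = 0.07145 × 430 = 30.7235 m; 2√(D_R t) = 4.720 m; argument = (30.4 − 30.7235)/4.720 = -0.06854.
C = C₀ × ½·erfc(-0.06854) = 10.1 × 0.5386 = 5.44 mg/L.

5.44 mg/L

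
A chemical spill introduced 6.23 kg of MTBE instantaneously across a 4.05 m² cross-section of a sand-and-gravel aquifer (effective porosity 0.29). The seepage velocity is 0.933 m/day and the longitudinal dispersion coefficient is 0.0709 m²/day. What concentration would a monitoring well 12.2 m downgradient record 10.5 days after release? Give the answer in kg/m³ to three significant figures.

0.249 kg/m³

For an instantaneous plane source, C(x,t) = M/(n_e·A·√(4πDt)) · exp(−(x−vt)²/(4Dt)), with n_e·A the pore (flow) area.
Plume center vt = 0.933 × 10.5 = 9.7965 m, so the well at 12.2 m is 2.4035 m downgradient of the peak.
√(4πDt) = 3.059 m, giving peak height M/(n_e·A·√(4πDt)) = 6.23/(0.29 × 4.05 × 3.059) = 1.734 kg/m³.
(x−vt)²/(4Dt) = (2.4035)²/(4 × 0.0709 × 10.5) = 1.940; exp(−1.940) = 0.1437.
C = 1.734 × 0.1437 = 0.249 kg/m³.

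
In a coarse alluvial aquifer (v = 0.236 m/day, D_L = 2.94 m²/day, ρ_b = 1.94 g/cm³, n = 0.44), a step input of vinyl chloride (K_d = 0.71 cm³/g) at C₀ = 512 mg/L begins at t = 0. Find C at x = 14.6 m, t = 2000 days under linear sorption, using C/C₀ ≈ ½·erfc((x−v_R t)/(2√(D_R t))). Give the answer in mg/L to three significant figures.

496 mg/L

Retardation factor R = 1 + ρ_b·K_d/n = 1 + 1.94 × 0.71/0.44 = 4.130.
Sorption retards both mechanisms: v_R = v/R = 0.05714 m/day, D_R = D/R = 0.7119 m²/day.
v_R·t = 0.05714 × 2000 = 114.28 m; 2√(D_R t) = 75.47 m; argument = (14.6 − 114.28)/75.47 = -1.321.
C = C₀ × ½·erfc(-1.321) = 512 × 0.9691 = 496 mg/L.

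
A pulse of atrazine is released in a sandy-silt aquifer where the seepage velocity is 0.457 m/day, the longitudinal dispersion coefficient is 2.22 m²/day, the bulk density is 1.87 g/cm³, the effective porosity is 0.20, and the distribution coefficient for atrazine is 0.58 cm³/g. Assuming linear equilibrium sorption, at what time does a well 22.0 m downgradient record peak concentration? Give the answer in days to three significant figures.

248 days

Retardation factor R = 1 + ρ_b·K_d/n = 1 + 1.87 × 0.58/0.20 = 6.423.
Sorption retards both mechanisms: v_R = v/R = 0.07115 m/day, D_R = D/R = 0.3456 m²/day.
Peak time from v_R²t² + 2D_R t − x² = 0: t = (√(D_R² + v_R²x²) − D_R)/v_R².
√(D_R² + v_R²x²) = √(0.3456² + 0.07115² × 22.0²) = 1.603; v_R² = 0.005062.
t = (1.603 − 0.3456)/0.005062 = 248 days.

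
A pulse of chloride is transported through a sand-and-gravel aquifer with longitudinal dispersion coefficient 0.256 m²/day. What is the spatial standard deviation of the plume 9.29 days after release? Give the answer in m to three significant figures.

Dispersive spreading gives a Gaussian with σ² = 2Dt; advection only shifts the center.
σ = √(2 × 0.256 × 9.29) = 2.18 m.

2.18 m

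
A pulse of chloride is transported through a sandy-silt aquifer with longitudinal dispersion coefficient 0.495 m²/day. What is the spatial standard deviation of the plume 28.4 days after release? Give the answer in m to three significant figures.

Dispersive spreading gives a Gaussian with σ² = 2Dt; advection only shifts the center.
σ = √(2 × 0.495 × 28.4) = 5.30 m.

5.30 m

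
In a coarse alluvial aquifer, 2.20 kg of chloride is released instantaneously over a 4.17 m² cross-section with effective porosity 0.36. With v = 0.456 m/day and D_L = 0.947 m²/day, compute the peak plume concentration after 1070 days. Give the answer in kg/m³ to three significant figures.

The peak of an instantaneous 1D plume sits at x = vt; there the Gaussian factor is 1 and C_max = M/(n_e·A·√(4πDt)), where n_e·A is the pore area the mass is dissolved in.
√(4πDt) = √(4π × 0.947 × 1070) = 112.8 m, so C_max = 2.20/(0.36 × 4.17 × 112.8) = 0.0130 kg/m³.

0.0130 kg/m³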